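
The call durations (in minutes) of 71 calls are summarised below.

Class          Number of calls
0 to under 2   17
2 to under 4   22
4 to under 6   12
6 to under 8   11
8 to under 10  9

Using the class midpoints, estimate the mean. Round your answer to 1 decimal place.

Midpoints: 1, 3, 5, 7, 9
Σfm = 17×1 + 22×3 + 12×5 + 11×7 + 9×9 = 301
n = Σf = 71
Mean = 301 / 71 = 4.2394

4.2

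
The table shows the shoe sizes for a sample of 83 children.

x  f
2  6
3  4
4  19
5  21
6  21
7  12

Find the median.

Cumulative frequencies: 6, 10, 29, 50, 71, 83
n = 83, so the median is the value in position (n+1)/2 = 42.
Position 42 falls at value 5.

5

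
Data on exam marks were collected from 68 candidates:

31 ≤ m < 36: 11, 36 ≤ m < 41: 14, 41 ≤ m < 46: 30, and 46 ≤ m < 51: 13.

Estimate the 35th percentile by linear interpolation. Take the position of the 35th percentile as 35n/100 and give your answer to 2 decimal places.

Cumulative frequencies: 11, 25, 55, 68
n = 68; position = 35n/100 = 23.8.
This falls in the class 36 ≤ m < 41: L = 36, F = 11, f = 14, h = 5.
35th percentile ≈ 36 + ((23.8 − 11) / 14) × 5 = 40.5714

40.57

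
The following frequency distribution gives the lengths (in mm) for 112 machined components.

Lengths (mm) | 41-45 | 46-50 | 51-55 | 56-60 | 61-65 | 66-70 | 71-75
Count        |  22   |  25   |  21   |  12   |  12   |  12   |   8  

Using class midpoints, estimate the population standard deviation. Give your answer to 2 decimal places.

9.43

Midpoints: 43, 48, 53, 58, 63, 68, 73
n = 112, Σfm = 6111, mean = 54.5625
Σfm² = 343383
Σf(m − x̄)² = Σfm² − (Σfm)²/n = 343383 − 6111²/112 = 9951.5625
Population variance = 9951.5625 / 112 = 88.8532
Standard deviation = √88.8532 = 9.4262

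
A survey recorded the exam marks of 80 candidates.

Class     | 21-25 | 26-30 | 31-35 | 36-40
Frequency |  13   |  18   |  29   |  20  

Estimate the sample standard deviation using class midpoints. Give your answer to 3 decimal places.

Midpoints: 23, 28, 33, 38
n = 80, Σfm = 2520, mean = 31.5000
Σfm² = 81450
Σf(m − x̄)² = Σfm² − (Σfm)²/n = 81450 − 2520²/80 = 2070.0000
Sample variance = 2070.0000 / 79 = 26.2025
Standard deviation = √26.2025 = 5.1188

5.119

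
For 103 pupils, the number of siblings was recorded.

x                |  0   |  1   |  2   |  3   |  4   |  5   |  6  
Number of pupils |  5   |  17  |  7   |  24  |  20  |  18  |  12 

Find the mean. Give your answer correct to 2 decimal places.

3.35

Values: 0, 1, 2, 3, 4, 5, 6
Σfx = 5×0 + 17×1 + 7×2 + 24×3 + 20×4 + 18×5 + 12×6 = 345
n = Σf = 103
Mean = 345 / 103 = 3.3495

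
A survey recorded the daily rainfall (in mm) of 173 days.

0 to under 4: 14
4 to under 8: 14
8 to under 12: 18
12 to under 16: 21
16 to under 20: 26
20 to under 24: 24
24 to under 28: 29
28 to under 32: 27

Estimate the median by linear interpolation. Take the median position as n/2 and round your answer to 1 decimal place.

Cumulative frequencies: 14, 28, 46, 67, 93, 117, 146, 173
n = 173; position = n/2 = 86.5.
This falls in the class 16 to under 20: L = 16, F = 67, f = 26, h = 4.
Median ≈ 16 + ((86.5 − 67) / 26) × 4 = 19.0000

19.0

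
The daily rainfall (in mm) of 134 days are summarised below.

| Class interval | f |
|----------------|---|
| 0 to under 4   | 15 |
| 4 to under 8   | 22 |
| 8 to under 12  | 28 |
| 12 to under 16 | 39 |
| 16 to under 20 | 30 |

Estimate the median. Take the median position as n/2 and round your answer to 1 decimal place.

Cumulative frequencies: 15, 37, 65, 104, 134
n = 134; position = n/2 = 67.
This falls in the class 12 to under 16: L = 12, F = 65, f = 39, h = 4.
Median ≈ 12 + ((67 − 65) / 39) × 4 = 12.2051

12.2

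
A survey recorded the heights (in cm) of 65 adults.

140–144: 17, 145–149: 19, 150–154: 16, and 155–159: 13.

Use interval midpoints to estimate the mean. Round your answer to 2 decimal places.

Midpoints: 142, 147, 152, 157
Σfm = 17×142 + 19×147 + 16×152 + 13×157 = 9680
n = Σf = 65
Mean = 9680 / 65 = 148.9231

148.92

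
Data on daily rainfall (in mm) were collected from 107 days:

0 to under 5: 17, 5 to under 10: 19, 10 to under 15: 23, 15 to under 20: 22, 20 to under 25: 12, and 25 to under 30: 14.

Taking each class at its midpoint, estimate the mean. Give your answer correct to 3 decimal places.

Midpoints: 2.5, 7.5, 12.5, 17.5, 22.5, 27.5
Σfm = 17×2.5 + 19×7.5 + 23×12.5 + 22×17.5 + 12×22.5 + 14×27.5 = 1512.5
n = Σf = 107
Mean = 1512.5 / 107 = 14.1355

14.136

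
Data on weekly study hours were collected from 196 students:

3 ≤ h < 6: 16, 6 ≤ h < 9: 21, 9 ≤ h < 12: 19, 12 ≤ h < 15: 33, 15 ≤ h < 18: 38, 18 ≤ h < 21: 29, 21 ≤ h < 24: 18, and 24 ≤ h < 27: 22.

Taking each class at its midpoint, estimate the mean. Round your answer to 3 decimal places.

Midpoints: 4.5, 7.5, 10.5, 13.5, 16.5, 19.5, 22.5, 25.5
Σfm = 16×4.5 + 21×7.5 + 19×10.5 + 33×13.5 + 38×16.5 + 29×19.5 + 18×22.5 + 22×25.5 = 3033
n = Σf = 196
Mean = 3033 / 196 = 15.4745

15.474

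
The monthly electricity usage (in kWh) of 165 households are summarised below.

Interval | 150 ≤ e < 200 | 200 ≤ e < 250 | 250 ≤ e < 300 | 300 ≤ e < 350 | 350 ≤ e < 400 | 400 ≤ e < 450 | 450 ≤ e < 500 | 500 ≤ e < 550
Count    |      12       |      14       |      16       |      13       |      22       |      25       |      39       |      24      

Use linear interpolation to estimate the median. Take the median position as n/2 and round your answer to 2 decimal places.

411.00

Cumulative frequencies: 12, 26, 42, 55, 77, 102, 141, 165
n = 165; position = n/2 = 82.5.
This falls in the class 400 ≤ e < 450: L = 400, F = 77, f = 25, h = 50.
Median ≈ 400 + ((82.5 − 77) / 25) × 50 = 411.0000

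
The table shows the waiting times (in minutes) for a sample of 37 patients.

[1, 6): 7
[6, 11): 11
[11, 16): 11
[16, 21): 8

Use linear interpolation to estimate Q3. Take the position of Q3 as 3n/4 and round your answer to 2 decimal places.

15.43

Cumulative frequencies: 7, 18, 29, 37
n = 37; position = 3n/4 = 27.75.
This falls in the class [11, 16): L = 11, F = 18, f = 11, h = 5.
Upper quartile ≈ 11 + ((27.75 − 18) / 11) × 5 = 15.4318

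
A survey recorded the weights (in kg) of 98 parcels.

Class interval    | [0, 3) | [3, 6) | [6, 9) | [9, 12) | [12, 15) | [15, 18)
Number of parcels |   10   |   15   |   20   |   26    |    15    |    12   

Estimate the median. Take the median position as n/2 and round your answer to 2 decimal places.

9.46

Cumulative frequencies: 10, 25, 45, 71, 86, 98
n = 98; position = n/2 = 49.
This falls in the class [9, 12): L = 9, F = 45, f = 26, h = 3.
Median ≈ 9 + ((49 − 45) / 26) × 3 = 9.4615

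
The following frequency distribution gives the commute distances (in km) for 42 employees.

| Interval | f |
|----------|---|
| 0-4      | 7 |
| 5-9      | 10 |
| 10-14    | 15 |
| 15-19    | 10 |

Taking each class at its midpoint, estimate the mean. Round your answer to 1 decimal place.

10.3

Midpoints: 2, 7, 12, 17
Σfm = 7×2 + 10×7 + 15×12 + 10×17 = 434
n = Σf = 42
Mean = 434 / 42 = 10.3333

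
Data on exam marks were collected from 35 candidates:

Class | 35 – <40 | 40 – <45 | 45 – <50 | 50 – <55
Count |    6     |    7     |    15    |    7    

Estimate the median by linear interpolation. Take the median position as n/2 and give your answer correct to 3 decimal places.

Cumulative frequencies: 6, 13, 28, 35
n = 35; position = n/2 = 17.5.
This falls in the class 45 – <50: L = 45, F = 13, f = 15, h = 5.
Median ≈ 45 + ((17.5 − 13) / 15) × 5 = 46.5000

46.500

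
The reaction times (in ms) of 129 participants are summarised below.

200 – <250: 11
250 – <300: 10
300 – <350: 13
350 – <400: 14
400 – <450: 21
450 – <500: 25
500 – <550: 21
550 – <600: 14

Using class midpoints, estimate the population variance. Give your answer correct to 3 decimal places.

Midpoints: 225, 275, 325, 375, 425, 475, 525, 575
n = 129, Σfm = 54575, mean = 423.0620
Σfm² = 24505625
Σf(m − x̄)² = Σfm² − (Σfm)²/n = 24505625 − 54575²/129 = 1417015.5039
Population variance = 1417015.5039 / 129 = 10984.6163

10984.616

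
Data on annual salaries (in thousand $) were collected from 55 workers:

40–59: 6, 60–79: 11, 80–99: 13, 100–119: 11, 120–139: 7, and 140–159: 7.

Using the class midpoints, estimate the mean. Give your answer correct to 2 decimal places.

97.86

Midpoints: 49.5, 69.5, 89.5, 109.5, 129.5, 149.5
Σfm = 6×49.5 + 11×69.5 + 13×89.5 + 11×109.5 + 7×129.5 + 7×149.5 = 5382.5
n = Σf = 55
Mean = 5382.5 / 55 = 97.8636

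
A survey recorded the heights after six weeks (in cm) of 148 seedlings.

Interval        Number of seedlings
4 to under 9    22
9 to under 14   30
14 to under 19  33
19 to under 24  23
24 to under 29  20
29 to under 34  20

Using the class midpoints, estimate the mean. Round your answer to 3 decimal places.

Midpoints: 6.5, 11.5, 16.5, 21.5, 26.5, 31.5
Σfm = 22×6.5 + 30×11.5 + 33×16.5 + 23×21.5 + 20×26.5 + 20×31.5 = 2687
n = Σf = 148
Mean = 2687 / 148 = 18.1554

18.155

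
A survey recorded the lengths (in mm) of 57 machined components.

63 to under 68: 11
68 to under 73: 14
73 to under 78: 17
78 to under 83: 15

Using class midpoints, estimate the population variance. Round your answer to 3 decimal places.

28.624

Midpoints: 65.5, 70.5, 75.5, 80.5
n = 57, Σfm = 4198.5, mean = 73.6579
Σfm² = 310884.25
Σf(m − x̄)² = Σfm² − (Σfm)²/n = 310884.25 − 4198.5²/57 = 1631.5789
Population variance = 1631.5789 / 57 = 28.6242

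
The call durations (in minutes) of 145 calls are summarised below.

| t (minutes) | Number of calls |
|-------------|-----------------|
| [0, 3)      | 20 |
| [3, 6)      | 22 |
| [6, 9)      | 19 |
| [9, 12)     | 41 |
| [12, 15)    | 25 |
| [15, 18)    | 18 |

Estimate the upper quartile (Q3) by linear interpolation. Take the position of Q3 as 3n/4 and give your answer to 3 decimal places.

12.810

Cumulative frequencies: 20, 42, 61, 102, 127, 145
n = 145; position = 3n/4 = 108.75.
This falls in the class [12, 15): L = 12, F = 102, f = 25, h = 3.
Upper quartile ≈ 12 + ((108.75 − 102) / 25) × 3 = 12.8100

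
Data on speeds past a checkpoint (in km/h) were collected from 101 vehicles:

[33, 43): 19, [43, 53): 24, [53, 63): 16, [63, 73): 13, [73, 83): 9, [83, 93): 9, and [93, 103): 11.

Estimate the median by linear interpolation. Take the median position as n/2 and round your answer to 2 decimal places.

57.69

Cumulative frequencies: 19, 43, 59, 72, 81, 90, 101
n = 101; position = n/2 = 50.5.
This falls in the class [53, 63): L = 53, F = 43, f = 16, h = 10.
Median ≈ 53 + ((50.5 − 43) / 16) × 10 = 57.6875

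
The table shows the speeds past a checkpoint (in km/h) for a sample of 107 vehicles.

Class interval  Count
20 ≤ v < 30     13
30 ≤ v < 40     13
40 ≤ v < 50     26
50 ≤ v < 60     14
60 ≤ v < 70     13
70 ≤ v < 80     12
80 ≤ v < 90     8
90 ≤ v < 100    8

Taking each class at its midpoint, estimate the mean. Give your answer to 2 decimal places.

55.19

Midpoints: 25, 35, 45, 55, 65, 75, 85, 95
Σfm = 13×25 + 13×35 + 26×45 + 14×55 + 13×65 + 12×75 + 8×85 + 8×95 = 5905
n = Σf = 107
Mean = 5905 / 107 = 55.1869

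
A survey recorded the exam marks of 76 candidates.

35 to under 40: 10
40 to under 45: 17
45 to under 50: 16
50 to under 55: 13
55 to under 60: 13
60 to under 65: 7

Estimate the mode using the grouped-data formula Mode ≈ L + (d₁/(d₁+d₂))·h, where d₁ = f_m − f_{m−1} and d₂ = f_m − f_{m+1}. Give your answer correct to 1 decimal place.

Modal class: 40 to under 45 (highest frequency 17).
d₁ = 17 − 10 = 7, d₂ = 17 − 16 = 1
Mode ≈ 40 + (7/(7+1)) × 5 = 40 + 4.3750 = 44.3750

44.4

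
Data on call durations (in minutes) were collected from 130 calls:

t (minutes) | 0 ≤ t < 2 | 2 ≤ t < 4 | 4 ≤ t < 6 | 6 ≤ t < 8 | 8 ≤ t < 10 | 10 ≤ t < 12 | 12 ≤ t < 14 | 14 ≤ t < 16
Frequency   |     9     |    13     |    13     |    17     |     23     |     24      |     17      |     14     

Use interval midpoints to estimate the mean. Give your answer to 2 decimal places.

8.72

Midpoints: 1, 3, 5, 7, 9, 11, 13, 15
Σfm = 9×1 + 13×3 + 13×5 + 17×7 + 23×9 + 24×11 + 17×13 + 14×15 = 1134
n = Σf = 130
Mean = 1134 / 130 = 8.7231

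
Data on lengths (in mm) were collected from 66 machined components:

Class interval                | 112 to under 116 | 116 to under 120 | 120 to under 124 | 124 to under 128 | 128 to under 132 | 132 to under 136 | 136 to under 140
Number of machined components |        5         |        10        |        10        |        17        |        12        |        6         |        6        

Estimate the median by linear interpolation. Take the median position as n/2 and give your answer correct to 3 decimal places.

Cumulative frequencies: 5, 15, 25, 42, 54, 60, 66
n = 66; position = n/2 = 33.
This falls in the class 124 to under 128: L = 124, F = 25, f = 17, h = 4.
Median ≈ 124 + ((33 − 25) / 17) × 4 = 125.8824

125.882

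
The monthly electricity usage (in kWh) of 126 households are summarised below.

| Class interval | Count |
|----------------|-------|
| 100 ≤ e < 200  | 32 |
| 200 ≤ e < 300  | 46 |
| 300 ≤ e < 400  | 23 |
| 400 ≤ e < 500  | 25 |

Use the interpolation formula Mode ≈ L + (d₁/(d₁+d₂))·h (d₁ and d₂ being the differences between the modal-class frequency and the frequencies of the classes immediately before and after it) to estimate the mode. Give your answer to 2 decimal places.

Modal class: 200 ≤ e < 300 (highest frequency 46).
d₁ = 46 − 32 = 14, d₂ = 46 − 23 = 23
Mode ≈ 200 + (14/(14+23)) × 100 = 200 + 37.8378 = 237.8378

237.84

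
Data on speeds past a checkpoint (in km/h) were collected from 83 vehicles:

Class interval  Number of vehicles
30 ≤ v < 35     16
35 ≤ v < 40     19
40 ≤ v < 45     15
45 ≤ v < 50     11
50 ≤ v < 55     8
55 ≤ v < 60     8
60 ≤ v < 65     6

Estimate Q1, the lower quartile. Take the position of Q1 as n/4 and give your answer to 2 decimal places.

Cumulative frequencies: 16, 35, 50, 61, 69, 77, 83
n = 83; position = n/4 = 20.75.
This falls in the class 35 ≤ v < 40: L = 35, F = 16, f = 19, h = 5.
Lower quartile ≈ 35 + ((20.75 − 16) / 19) × 5 = 36.2500

36.25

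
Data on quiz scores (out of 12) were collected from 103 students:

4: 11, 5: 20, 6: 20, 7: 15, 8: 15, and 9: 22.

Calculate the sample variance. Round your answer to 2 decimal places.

2.85

Values: 4, 5, 6, 7, 8, 9
n = 103, Σfx = 687, mean = 6.6699
Σfx² = 4873
Σf(x − x̄)² = Σfx² − (Σfx)²/n = 4873 − 687²/103 = 290.7767
Sample variance = 290.7767 / 102 = 2.8508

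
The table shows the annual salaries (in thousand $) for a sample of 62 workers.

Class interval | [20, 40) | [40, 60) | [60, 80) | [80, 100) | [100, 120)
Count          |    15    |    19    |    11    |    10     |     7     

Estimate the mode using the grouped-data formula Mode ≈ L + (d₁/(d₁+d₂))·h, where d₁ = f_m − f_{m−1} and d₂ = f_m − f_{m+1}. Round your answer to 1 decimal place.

46.7

Modal class: [40, 60) (highest frequency 19).
d₁ = 19 − 15 = 4, d₂ = 19 − 11 = 8
Mode ≈ 40 + (4/(4+8)) × 20 = 40 + 6.6667 = 46.6667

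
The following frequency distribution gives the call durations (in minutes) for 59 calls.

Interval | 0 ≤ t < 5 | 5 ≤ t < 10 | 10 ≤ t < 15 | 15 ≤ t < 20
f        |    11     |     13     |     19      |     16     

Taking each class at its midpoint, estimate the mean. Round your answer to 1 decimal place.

10.9

Midpoints: 2.5, 7.5, 12.5, 17.5
Σfm = 11×2.5 + 13×7.5 + 19×12.5 + 16×17.5 = 642.5
n = Σf = 59
Mean = 642.5 / 59 = 10.8898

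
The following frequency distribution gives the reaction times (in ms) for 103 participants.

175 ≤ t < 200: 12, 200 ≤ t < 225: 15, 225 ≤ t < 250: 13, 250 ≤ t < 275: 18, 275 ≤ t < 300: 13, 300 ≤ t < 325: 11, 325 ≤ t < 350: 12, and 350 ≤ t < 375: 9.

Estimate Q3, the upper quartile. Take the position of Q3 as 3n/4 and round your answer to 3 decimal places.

Cumulative frequencies: 12, 27, 40, 58, 71, 82, 94, 103
n = 103; position = 3n/4 = 77.25.
This falls in the class 300 ≤ t < 325: L = 300, F = 71, f = 11, h = 25.
Upper quartile ≈ 300 + ((77.25 − 71) / 11) × 25 = 314.2045

314.205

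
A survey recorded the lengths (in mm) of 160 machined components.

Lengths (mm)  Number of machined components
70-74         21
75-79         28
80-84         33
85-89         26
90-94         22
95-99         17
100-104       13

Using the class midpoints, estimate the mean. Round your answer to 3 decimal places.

85.219

Midpoints: 72, 77, 82, 87, 92, 97, 102
Σfm = 21×72 + 28×77 + 33×82 + 26×87 + 22×92 + 17×97 + 13×102 = 13635
n = Σf = 160
Mean = 13635 / 160 = 85.2188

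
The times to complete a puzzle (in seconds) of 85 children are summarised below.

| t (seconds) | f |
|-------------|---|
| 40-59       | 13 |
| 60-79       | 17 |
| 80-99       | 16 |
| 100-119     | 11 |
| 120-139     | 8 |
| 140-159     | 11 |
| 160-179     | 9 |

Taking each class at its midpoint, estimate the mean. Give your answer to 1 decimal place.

Midpoints: 49.5, 69.5, 89.5, 109.5, 129.5, 149.5, 169.5
Σfm = 13×49.5 + 17×69.5 + 16×89.5 + 11×109.5 + 8×129.5 + 11×149.5 + 9×169.5 = 8667.5
n = Σf = 85
Mean = 8667.5 / 85 = 101.9706

102.0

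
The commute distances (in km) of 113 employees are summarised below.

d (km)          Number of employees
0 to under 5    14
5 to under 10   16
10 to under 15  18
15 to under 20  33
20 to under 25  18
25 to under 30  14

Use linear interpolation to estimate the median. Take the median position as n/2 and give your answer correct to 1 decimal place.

Cumulative frequencies: 14, 30, 48, 81, 99, 113
n = 113; position = n/2 = 56.5.
This falls in the class 15 to under 20: L = 15, F = 48, f = 33, h = 5.
Median ≈ 15 + ((56.5 − 48) / 33) × 5 = 16.2879

16.3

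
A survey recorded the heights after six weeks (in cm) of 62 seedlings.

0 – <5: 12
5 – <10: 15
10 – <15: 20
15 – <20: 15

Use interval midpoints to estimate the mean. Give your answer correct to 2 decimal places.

Midpoints: 2.5, 7.5, 12.5, 17.5
Σfm = 12×2.5 + 15×7.5 + 20×12.5 + 15×17.5 = 655
n = Σf = 62
Mean = 655 / 62 = 10.5645

10.56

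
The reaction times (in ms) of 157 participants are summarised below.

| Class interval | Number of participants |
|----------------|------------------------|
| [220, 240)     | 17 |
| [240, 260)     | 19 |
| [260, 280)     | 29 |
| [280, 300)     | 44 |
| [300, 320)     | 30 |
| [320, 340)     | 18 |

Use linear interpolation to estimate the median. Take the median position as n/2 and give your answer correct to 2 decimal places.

Cumulative frequencies: 17, 36, 65, 109, 139, 157
n = 157; position = n/2 = 78.5.
This falls in the class [280, 300): L = 280, F = 65, f = 44, h = 20.
Median ≈ 280 + ((78.5 − 65) / 44) × 20 = 286.1364

286.14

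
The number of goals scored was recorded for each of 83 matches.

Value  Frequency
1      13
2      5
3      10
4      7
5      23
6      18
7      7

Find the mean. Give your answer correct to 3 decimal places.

4.253

Values: 1, 2, 3, 4, 5, 6, 7
Σfx = 13×1 + 5×2 + 10×3 + 7×4 + 23×5 + 18×6 + 7×7 = 353
n = Σf = 83
Mean = 353 / 83 = 4.2530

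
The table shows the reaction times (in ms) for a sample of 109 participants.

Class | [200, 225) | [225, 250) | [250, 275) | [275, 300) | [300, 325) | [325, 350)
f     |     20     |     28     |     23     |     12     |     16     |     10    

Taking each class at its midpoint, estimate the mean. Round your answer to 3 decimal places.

Midpoints: 212.5, 237.5, 262.5, 287.5, 312.5, 337.5
Σfm = 20×212.5 + 28×237.5 + 23×262.5 + 12×287.5 + 16×312.5 + 10×337.5 = 28762.5
n = Σf = 109
Mean = 28762.5 / 109 = 263.8761

263.876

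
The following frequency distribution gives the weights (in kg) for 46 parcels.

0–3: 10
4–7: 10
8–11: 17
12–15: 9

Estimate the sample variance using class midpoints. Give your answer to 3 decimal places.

17.569

Midpoints: 1.5, 5.5, 9.5, 13.5
n = 46, Σfm = 353, mean = 7.6739
Σfm² = 3499.5
Σf(m − x̄)² = Σfm² − (Σfm)²/n = 3499.5 − 353²/46 = 790.6087
Sample variance = 790.6087 / 45 = 17.5691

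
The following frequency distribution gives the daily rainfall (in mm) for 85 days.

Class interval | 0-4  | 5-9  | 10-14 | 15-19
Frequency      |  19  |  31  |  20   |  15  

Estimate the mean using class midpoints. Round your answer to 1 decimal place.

Midpoints: 2, 7, 12, 17
Σfm = 19×2 + 31×7 + 20×12 + 15×17 = 750
n = Σf = 85
Mean = 750 / 85 = 8.8235

8.8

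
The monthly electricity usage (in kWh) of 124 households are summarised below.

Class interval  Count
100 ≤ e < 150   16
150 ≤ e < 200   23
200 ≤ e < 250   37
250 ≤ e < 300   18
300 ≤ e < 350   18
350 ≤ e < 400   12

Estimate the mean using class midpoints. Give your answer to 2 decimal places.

Midpoints: 125, 175, 225, 275, 325, 375
Σfm = 16×125 + 23×175 + 37×225 + 18×275 + 18×325 + 12×375 = 29650
n = Σf = 124
Mean = 29650 / 124 = 239.1129

239.11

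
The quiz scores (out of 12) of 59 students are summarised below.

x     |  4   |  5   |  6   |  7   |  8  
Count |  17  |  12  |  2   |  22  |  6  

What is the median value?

Cumulative frequencies: 17, 29, 31, 53, 59
n = 59, so the median is the value in position (n+1)/2 = 30.
Position 30 falls at value 6.

6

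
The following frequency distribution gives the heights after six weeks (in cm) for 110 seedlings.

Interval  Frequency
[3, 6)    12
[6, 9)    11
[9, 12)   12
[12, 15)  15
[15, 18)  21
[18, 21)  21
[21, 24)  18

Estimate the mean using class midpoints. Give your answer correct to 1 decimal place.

Midpoints: 4.5, 7.5, 10.5, 13.5, 16.5, 19.5, 22.5
Σfm = 12×4.5 + 11×7.5 + 12×10.5 + 15×13.5 + 21×16.5 + 21×19.5 + 18×22.5 = 1626
n = Σf = 110
Mean = 1626 / 110 = 14.7818

14.8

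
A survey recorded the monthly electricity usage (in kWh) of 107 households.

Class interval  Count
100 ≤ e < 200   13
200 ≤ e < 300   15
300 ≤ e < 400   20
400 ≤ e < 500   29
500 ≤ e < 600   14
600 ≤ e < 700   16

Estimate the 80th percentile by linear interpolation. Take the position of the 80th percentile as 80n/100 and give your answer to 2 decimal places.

Cumulative frequencies: 13, 28, 48, 77, 91, 107
n = 107; position = 80n/100 = 85.6.
This falls in the class 500 ≤ e < 600: L = 500, F = 77, f = 14, h = 100.
80th percentile ≈ 500 + ((85.6 − 77) / 14) × 100 = 561.4286

561.43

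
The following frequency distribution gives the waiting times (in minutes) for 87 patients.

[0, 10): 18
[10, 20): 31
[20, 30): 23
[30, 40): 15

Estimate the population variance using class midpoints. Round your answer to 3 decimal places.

Midpoints: 5, 15, 25, 35
n = 87, Σfm = 1655, mean = 19.0230
Σfm² = 40175
Σf(m − x̄)² = Σfm² − (Σfm)²/n = 40175 − 1655²/87 = 8691.9540
Population variance = 8691.9540 / 87 = 99.9075

99.908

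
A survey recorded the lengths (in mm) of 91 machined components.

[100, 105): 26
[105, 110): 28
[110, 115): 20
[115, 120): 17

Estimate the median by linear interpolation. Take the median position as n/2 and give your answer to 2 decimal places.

108.48

Cumulative frequencies: 26, 54, 74, 91
n = 91; position = n/2 = 45.5.
This falls in the class [105, 110): L = 105, F = 26, f = 28, h = 5.
Median ≈ 105 + ((45.5 − 26) / 28) × 5 = 108.4821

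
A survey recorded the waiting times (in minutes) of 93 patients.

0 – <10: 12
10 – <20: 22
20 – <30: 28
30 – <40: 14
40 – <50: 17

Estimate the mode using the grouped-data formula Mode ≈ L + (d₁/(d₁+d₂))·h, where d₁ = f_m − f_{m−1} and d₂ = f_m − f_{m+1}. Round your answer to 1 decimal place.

Modal class: 20 – <30 (highest frequency 28).
d₁ = 28 − 22 = 6, d₂ = 28 − 14 = 14
Mode ≈ 20 + (6/(6+14)) × 10 = 20 + 3.0000 = 23.0000

23.0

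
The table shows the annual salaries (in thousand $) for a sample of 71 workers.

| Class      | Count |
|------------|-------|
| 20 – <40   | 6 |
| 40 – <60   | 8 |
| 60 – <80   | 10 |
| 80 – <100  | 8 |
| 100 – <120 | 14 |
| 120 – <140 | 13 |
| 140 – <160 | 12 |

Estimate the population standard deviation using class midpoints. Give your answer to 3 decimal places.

Midpoints: 30, 50, 70, 90, 110, 130, 150
n = 71, Σfm = 7030, mean = 99.0141
Σfm² = 798300
Σf(m − x̄)² = Σfm² − (Σfm)²/n = 798300 − 7030²/71 = 102230.9859
Population variance = 102230.9859 / 71 = 1439.8730
Standard deviation = √1439.8730 = 37.9457

37.946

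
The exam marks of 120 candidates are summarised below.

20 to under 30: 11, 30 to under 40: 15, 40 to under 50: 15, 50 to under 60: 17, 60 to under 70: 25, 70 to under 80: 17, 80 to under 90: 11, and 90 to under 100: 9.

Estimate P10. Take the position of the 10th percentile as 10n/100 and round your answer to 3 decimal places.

Cumulative frequencies: 11, 26, 41, 58, 83, 100, 111, 120
n = 120; position = 10n/100 = 12.
This falls in the class 30 to under 40: L = 30, F = 11, f = 15, h = 10.
10th percentile ≈ 30 + ((12 − 11) / 15) × 10 = 30.6667

30.667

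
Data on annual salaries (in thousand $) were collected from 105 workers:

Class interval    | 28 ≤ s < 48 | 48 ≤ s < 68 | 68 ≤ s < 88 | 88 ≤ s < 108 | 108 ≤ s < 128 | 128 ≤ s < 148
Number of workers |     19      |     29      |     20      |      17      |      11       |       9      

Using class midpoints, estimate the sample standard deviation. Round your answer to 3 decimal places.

30.821

Midpoints: 38, 58, 78, 98, 118, 138
n = 105, Σfm = 8170, mean = 77.8095
Σfm² = 734500
Σf(m − x̄)² = Σfm² − (Σfm)²/n = 734500 − 8170²/105 = 98796.1905
Sample variance = 98796.1905 / 104 = 949.9634
Standard deviation = √949.9634 = 30.8215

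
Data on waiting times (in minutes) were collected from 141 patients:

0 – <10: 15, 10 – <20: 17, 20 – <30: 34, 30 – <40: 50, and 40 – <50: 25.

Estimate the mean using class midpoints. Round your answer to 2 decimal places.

Midpoints: 5, 15, 25, 35, 45
Σfm = 15×5 + 17×15 + 34×25 + 50×35 + 25×45 = 4055
n = Σf = 141
Mean = 4055 / 141 = 28.7589

28.76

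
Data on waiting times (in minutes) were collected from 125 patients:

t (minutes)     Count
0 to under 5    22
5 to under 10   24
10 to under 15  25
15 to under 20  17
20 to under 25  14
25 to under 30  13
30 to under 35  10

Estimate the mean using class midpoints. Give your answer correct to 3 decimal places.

14.740

Midpoints: 2.5, 7.5, 12.5, 17.5, 22.5, 27.5, 32.5
Σfm = 22×2.5 + 24×7.5 + 25×12.5 + 17×17.5 + 14×22.5 + 13×27.5 + 10×32.5 = 1842.5
n = Σf = 125
Mean = 1842.5 / 125 = 14.7400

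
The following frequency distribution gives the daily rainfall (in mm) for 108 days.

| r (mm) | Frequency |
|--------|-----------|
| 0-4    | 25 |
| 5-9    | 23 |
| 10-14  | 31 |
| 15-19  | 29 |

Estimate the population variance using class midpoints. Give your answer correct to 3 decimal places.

31.036

Midpoints: 2, 7, 12, 17
n = 108, Σfm = 1076, mean = 9.9630
Σfm² = 14072
Σf(m − x̄)² = Σfm² − (Σfm)²/n = 14072 − 1076²/108 = 3351.8519
Population variance = 3351.8519 / 108 = 31.0357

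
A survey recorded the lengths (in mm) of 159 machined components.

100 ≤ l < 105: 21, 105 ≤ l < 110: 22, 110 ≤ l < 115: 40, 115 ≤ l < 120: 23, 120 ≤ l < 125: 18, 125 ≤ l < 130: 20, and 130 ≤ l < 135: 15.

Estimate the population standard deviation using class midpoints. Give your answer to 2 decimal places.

9.20

Midpoints: 102.5, 107.5, 112.5, 117.5, 122.5, 127.5, 132.5
n = 159, Σfm = 18462.5, mean = 116.1164
Σfm² = 2157243.75
Σf(m − x̄)² = Σfm² − (Σfm)²/n = 2157243.75 − 18462.5²/159 = 13445.5975
Population variance = 13445.5975 / 159 = 84.5635
Standard deviation = √84.5635 = 9.1958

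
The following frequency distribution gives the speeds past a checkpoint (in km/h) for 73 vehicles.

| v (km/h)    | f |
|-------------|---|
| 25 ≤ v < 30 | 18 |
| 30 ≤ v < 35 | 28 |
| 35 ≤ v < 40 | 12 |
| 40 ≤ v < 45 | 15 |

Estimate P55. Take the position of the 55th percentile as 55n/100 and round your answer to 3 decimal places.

Cumulative frequencies: 18, 46, 58, 73
n = 73; position = 55n/100 = 40.15.
This falls in the class 30 ≤ v < 35: L = 30, F = 18, f = 28, h = 5.
55th percentile ≈ 30 + ((40.15 − 18) / 28) × 5 = 33.9554

33.955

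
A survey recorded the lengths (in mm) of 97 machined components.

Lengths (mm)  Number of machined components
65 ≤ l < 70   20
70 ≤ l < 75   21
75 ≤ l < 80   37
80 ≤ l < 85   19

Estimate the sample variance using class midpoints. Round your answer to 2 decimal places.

Midpoints: 67.5, 72.5, 77.5, 82.5
n = 97, Σfm = 7307.5, mean = 75.3351
Σfm² = 553056.25
Σf(m − x̄)² = Σfm² − (Σfm)²/n = 553056.25 − 7307.5²/97 = 2545.3608
Sample variance = 2545.3608 / 96 = 26.5142

26.51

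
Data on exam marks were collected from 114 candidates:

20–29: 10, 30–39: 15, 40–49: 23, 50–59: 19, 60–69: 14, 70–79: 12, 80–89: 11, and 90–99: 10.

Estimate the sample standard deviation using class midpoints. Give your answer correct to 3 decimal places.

20.763

Midpoints: 24.5, 34.5, 44.5, 54.5, 64.5, 74.5, 84.5, 94.5
n = 114, Σfm = 6493, mean = 56.9561
Σfm² = 418528.5
Σf(m − x̄)² = Σfm² − (Σfm)²/n = 418528.5 − 6493²/114 = 48712.2807
Sample variance = 48712.2807 / 113 = 431.0821
Standard deviation = √431.0821 = 20.7625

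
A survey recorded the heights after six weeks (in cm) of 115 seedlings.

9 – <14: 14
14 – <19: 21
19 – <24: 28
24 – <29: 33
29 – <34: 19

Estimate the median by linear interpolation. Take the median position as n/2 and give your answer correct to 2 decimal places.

Cumulative frequencies: 14, 35, 63, 96, 115
n = 115; position = n/2 = 57.5.
This falls in the class 19 – <24: L = 19, F = 35, f = 28, h = 5.
Median ≈ 19 + ((57.5 − 35) / 28) × 5 = 23.0179

23.02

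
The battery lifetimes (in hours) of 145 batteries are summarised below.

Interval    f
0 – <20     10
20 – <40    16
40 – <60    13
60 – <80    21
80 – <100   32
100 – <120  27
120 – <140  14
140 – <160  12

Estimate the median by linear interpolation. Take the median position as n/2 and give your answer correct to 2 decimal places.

87.81

Cumulative frequencies: 10, 26, 39, 60, 92, 119, 133, 145
n = 145; position = n/2 = 72.5.
This falls in the class 80 – <100: L = 80, F = 60, f = 32, h = 20.
Median ≈ 80 + ((72.5 − 60) / 32) × 20 = 87.8125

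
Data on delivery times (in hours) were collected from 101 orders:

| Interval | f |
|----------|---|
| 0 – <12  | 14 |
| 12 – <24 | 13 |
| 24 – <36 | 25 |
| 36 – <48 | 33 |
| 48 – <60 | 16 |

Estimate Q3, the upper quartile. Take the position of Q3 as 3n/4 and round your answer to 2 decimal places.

Cumulative frequencies: 14, 27, 52, 85, 101
n = 101; position = 3n/4 = 75.75.
This falls in the class 36 – <48: L = 36, F = 52, f = 33, h = 12.
Upper quartile ≈ 36 + ((75.75 − 52) / 33) × 12 = 44.6364

44.64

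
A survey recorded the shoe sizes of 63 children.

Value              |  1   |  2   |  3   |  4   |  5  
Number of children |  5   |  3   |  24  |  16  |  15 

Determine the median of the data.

3

Cumulative frequencies: 5, 8, 32, 48, 63
n = 63, so the median is the value in position (n+1)/2 = 32.
Position 32 falls at value 3.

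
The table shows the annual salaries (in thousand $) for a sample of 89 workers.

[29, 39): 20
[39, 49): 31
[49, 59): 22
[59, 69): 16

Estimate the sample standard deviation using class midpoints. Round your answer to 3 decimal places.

Midpoints: 34, 44, 54, 64
n = 89, Σfm = 4256, mean = 47.8202
Σfm² = 212824
Σf(m − x̄)² = Σfm² − (Σfm)²/n = 212824 − 4256²/89 = 9301.1236
Sample variance = 9301.1236 / 88 = 105.6946
Standard deviation = √105.6946 = 10.2808

10.281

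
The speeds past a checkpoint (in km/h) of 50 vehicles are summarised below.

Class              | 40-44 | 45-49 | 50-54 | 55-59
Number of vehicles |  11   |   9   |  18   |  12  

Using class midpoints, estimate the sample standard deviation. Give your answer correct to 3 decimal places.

5.430

Midpoints: 42, 47, 52, 57
n = 50, Σfm = 2505, mean = 50.1000
Σfm² = 126945
Σf(m − x̄)² = Σfm² − (Σfm)²/n = 126945 − 2505²/50 = 1444.5000
Sample variance = 1444.5000 / 49 = 29.4796
Standard deviation = √29.4796 = 5.4295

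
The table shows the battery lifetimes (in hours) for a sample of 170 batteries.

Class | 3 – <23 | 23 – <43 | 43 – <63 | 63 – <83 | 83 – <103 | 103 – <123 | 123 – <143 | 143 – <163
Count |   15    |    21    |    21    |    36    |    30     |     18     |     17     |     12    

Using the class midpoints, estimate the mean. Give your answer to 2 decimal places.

Midpoints: 13, 33, 53, 73, 93, 113, 133, 153
Σfm = 15×13 + 21×33 + 21×53 + 36×73 + 30×93 + 18×113 + 17×133 + 12×153 = 13550
n = Σf = 170
Mean = 13550 / 170 = 79.7059

79.71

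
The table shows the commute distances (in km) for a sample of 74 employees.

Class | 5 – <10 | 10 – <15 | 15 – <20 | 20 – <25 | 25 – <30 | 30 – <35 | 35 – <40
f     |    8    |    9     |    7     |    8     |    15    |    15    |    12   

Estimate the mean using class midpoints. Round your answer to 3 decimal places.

Midpoints: 7.5, 12.5, 17.5, 22.5, 27.5, 32.5, 37.5
Σfm = 8×7.5 + 9×12.5 + 7×17.5 + 8×22.5 + 15×27.5 + 15×32.5 + 12×37.5 = 1825
n = Σf = 74
Mean = 1825 / 74 = 24.6622

24.662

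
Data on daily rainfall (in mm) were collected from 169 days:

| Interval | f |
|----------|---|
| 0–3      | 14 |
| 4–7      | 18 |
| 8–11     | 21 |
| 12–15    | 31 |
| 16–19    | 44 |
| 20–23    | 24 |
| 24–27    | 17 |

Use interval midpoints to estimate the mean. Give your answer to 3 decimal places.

Midpoints: 1.5, 5.5, 9.5, 13.5, 17.5, 21.5, 25.5
Σfm = 14×1.5 + 18×5.5 + 21×9.5 + 31×13.5 + 44×17.5 + 24×21.5 + 17×25.5 = 2457.5
n = Σf = 169
Mean = 2457.5 / 169 = 14.5414

14.541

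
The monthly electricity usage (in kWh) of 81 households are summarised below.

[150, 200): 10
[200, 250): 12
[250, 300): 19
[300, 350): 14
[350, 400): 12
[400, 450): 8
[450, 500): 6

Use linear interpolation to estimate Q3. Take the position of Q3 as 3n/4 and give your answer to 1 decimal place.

374.0

Cumulative frequencies: 10, 22, 41, 55, 67, 75, 81
n = 81; position = 3n/4 = 60.75.
This falls in the class [350, 400): L = 350, F = 55, f = 12, h = 50.
Upper quartile ≈ 350 + ((60.75 − 55) / 12) × 50 = 373.9583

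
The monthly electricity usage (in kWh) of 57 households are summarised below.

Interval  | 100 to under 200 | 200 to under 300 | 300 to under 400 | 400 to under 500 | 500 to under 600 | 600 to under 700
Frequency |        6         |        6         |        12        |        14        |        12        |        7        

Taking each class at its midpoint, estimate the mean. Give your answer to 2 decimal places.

Midpoints: 150, 250, 350, 450, 550, 650
Σfm = 6×150 + 6×250 + 12×350 + 14×450 + 12×550 + 7×650 = 24050
n = Σf = 57
Mean = 24050 / 57 = 421.9298

421.93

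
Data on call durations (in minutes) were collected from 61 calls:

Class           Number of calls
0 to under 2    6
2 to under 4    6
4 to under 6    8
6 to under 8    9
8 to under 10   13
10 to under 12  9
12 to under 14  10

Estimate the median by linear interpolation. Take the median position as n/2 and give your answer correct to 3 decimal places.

8.231

Cumulative frequencies: 6, 12, 20, 29, 42, 51, 61
n = 61; position = n/2 = 30.5.
This falls in the class 8 to under 10: L = 8, F = 29, f = 13, h = 2.
Median ≈ 8 + ((30.5 − 29) / 13) × 2 = 8.2308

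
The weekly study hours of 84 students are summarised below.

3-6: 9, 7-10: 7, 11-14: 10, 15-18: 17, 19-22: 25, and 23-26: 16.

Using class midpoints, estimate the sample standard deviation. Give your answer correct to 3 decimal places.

6.326

Midpoints: 4.5, 8.5, 12.5, 16.5, 20.5, 24.5
n = 84, Σfm = 1410, mean = 16.7857
Σfm² = 26989
Σf(m − x̄)² = Σfm² − (Σfm)²/n = 26989 − 1410²/84 = 3321.1429
Sample variance = 3321.1429 / 83 = 40.0138
Standard deviation = √40.0138 = 6.3256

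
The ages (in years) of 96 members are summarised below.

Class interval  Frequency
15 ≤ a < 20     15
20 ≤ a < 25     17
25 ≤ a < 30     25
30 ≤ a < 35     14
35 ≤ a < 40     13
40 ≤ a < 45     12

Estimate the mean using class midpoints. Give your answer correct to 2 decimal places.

29.01

Midpoints: 17.5, 22.5, 27.5, 32.5, 37.5, 42.5
Σfm = 15×17.5 + 17×22.5 + 25×27.5 + 14×32.5 + 13×37.5 + 12×42.5 = 2785
n = Σf = 96
Mean = 2785 / 96 = 29.0104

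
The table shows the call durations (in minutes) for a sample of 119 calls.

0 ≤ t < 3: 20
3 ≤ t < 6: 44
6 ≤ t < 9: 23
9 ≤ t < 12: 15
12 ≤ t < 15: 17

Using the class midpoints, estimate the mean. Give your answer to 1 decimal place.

6.6

Midpoints: 1.5, 4.5, 7.5, 10.5, 13.5
Σfm = 20×1.5 + 44×4.5 + 23×7.5 + 15×10.5 + 17×13.5 = 787.5
n = Σf = 119
Mean = 787.5 / 119 = 6.6176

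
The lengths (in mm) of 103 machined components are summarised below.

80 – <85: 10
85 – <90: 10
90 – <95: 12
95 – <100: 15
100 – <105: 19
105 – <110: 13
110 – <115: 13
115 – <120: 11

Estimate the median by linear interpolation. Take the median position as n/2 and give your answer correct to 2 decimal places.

Cumulative frequencies: 10, 20, 32, 47, 66, 79, 92, 103
n = 103; position = n/2 = 51.5.
This falls in the class 100 – <105: L = 100, F = 47, f = 19, h = 5.
Median ≈ 100 + ((51.5 − 47) / 19) × 5 = 101.1842

101.18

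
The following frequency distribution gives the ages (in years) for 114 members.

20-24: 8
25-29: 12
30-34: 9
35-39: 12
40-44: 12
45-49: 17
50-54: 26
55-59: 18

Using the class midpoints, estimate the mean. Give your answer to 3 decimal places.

Midpoints: 22, 27, 32, 37, 42, 47, 52, 57
Σfm = 8×22 + 12×27 + 9×32 + 12×37 + 12×42 + 17×47 + 26×52 + 18×57 = 4913
n = Σf = 114
Mean = 4913 / 114 = 43.0965

43.096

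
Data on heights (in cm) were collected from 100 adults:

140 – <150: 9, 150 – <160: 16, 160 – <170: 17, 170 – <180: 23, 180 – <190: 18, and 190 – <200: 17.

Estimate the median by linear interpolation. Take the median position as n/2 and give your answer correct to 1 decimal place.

Cumulative frequencies: 9, 25, 42, 65, 83, 100
n = 100; position = n/2 = 50.
This falls in the class 170 – <180: L = 170, F = 42, f = 23, h = 10.
Median ≈ 170 + ((50 − 42) / 23) × 10 = 173.4783

173.5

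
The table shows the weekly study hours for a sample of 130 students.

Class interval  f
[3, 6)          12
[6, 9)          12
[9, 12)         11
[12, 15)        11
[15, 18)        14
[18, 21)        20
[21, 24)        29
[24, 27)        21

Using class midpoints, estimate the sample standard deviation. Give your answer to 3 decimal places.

Midpoints: 4.5, 7.5, 10.5, 13.5, 16.5, 19.5, 22.5, 25.5
n = 130, Σfm = 2217, mean = 17.0538
Σfm² = 43888.5
Σf(m − x̄)² = Σfm² − (Σfm)²/n = 43888.5 − 2217²/130 = 6080.1231
Sample variance = 6080.1231 / 129 = 47.1327
Standard deviation = √47.1327 = 6.8653

6.865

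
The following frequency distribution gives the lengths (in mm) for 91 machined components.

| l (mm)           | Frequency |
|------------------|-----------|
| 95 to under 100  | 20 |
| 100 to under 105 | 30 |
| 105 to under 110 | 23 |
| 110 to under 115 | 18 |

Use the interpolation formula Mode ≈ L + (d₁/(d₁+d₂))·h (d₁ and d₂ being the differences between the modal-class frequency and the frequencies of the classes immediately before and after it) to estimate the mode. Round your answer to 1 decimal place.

Modal class: 100 to under 105 (highest frequency 30).
d₁ = 30 − 20 = 10, d₂ = 30 − 23 = 7
Mode ≈ 100 + (10/(10+7)) × 5 = 100 + 2.9412 = 102.9412

102.9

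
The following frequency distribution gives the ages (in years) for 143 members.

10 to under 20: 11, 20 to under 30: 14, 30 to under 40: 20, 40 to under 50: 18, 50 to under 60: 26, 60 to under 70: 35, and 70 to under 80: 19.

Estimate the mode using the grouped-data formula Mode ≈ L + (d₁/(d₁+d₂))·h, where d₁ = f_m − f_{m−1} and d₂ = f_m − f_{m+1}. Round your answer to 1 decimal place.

Modal class: 60 to under 70 (highest frequency 35).
d₁ = 35 − 26 = 9, d₂ = 35 − 19 = 16
Mode ≈ 60 + (9/(9+16)) × 10 = 60 + 3.6000 = 63.6000

63.6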